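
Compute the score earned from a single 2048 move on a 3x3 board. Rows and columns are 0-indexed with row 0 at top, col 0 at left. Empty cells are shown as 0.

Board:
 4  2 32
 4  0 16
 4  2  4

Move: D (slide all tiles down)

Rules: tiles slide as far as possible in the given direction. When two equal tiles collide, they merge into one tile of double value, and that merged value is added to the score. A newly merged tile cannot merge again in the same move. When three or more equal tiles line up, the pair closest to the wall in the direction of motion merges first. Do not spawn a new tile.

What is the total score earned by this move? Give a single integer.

Answer: 12

Derivation:
Slide down:
col 0: [4, 4, 4] -> [0, 4, 8]  score +8 (running 8)
col 1: [2, 0, 2] -> [0, 0, 4]  score +4 (running 12)
col 2: [32, 16, 4] -> [32, 16, 4]  score +0 (running 12)
Board after move:
 0  0 32
 4  0 16
 8  4  4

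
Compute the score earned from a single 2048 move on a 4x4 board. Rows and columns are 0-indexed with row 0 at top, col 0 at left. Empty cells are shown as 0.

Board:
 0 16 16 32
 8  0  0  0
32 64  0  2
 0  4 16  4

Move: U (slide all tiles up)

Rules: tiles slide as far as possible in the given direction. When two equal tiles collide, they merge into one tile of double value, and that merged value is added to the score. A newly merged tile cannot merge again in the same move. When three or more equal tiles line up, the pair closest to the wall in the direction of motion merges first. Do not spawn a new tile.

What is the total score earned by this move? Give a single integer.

Slide up:
col 0: [0, 8, 32, 0] -> [8, 32, 0, 0]  score +0 (running 0)
col 1: [16, 0, 64, 4] -> [16, 64, 4, 0]  score +0 (running 0)
col 2: [16, 0, 0, 16] -> [32, 0, 0, 0]  score +32 (running 32)
col 3: [32, 0, 2, 4] -> [32, 2, 4, 0]  score +0 (running 32)
Board after move:
 8 16 32 32
32 64  0  2
 0  4  0  4
 0  0  0  0

Answer: 32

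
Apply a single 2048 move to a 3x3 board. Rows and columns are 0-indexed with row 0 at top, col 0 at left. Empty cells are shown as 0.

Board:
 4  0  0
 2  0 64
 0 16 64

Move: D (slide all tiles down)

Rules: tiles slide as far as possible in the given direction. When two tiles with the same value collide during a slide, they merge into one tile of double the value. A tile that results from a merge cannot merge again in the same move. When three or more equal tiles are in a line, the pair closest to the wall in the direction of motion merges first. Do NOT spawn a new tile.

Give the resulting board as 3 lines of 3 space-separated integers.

Answer:   0   0   0
  4   0   0
  2  16 128

Derivation:
Slide down:
col 0: [4, 2, 0] -> [0, 4, 2]
col 1: [0, 0, 16] -> [0, 0, 16]
col 2: [0, 64, 64] -> [0, 0, 128]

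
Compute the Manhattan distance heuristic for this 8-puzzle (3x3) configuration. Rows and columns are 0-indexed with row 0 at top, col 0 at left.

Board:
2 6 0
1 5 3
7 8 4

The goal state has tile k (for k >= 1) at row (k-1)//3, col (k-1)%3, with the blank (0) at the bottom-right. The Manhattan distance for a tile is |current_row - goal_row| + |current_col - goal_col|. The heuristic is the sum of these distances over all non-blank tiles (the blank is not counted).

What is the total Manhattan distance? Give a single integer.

Answer: 8

Derivation:
Tile 2: (0,0)->(0,1) = 1
Tile 6: (0,1)->(1,2) = 2
Tile 1: (1,0)->(0,0) = 1
Tile 5: (1,1)->(1,1) = 0
Tile 3: (1,2)->(0,2) = 1
Tile 7: (2,0)->(2,0) = 0
Tile 8: (2,1)->(2,1) = 0
Tile 4: (2,2)->(1,0) = 3
Sum: 1 + 2 + 1 + 0 + 1 + 0 + 0 + 3 = 8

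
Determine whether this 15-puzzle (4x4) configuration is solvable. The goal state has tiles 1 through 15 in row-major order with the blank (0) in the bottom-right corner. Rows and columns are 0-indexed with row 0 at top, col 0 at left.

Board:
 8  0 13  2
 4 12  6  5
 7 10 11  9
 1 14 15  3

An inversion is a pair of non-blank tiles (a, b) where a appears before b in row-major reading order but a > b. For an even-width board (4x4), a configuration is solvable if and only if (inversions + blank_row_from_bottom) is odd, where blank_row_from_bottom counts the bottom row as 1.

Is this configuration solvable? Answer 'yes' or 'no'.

Answer: no

Derivation:
Inversions: 46
Blank is in row 0 (0-indexed from top), which is row 4 counting from the bottom (bottom = 1).
46 + 4 = 50, which is even, so the puzzle is not solvable.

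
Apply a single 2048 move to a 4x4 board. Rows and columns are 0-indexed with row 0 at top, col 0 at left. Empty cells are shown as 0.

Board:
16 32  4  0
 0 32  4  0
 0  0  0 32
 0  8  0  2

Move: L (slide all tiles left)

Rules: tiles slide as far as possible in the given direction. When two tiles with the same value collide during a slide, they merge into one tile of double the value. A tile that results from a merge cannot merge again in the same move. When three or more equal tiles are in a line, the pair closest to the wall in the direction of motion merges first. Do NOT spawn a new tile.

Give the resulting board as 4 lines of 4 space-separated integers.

Answer: 16 32  4  0
32  4  0  0
32  0  0  0
 8  2  0  0

Derivation:
Slide left:
row 0: [16, 32, 4, 0] -> [16, 32, 4, 0]
row 1: [0, 32, 4, 0] -> [32, 4, 0, 0]
row 2: [0, 0, 0, 32] -> [32, 0, 0, 0]
row 3: [0, 8, 0, 2] -> [8, 2, 0, 0]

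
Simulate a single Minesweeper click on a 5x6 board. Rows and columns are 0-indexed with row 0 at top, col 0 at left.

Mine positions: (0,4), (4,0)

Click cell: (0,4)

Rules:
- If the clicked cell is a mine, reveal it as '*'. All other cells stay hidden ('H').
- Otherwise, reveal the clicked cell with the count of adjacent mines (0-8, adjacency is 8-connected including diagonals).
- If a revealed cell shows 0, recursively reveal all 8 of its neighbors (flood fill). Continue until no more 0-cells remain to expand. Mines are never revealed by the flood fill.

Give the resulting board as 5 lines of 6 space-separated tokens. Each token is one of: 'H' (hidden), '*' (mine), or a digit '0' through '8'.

H H H H * H
H H H H H H
H H H H H H
H H H H H H
H H H H H H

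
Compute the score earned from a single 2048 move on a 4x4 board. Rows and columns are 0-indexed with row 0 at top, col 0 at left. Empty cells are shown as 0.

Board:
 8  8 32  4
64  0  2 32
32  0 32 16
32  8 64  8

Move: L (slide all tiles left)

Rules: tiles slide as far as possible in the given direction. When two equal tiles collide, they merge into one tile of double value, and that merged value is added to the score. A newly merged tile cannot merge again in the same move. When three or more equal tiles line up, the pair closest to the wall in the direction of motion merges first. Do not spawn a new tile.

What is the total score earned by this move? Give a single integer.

Answer: 80

Derivation:
Slide left:
row 0: [8, 8, 32, 4] -> [16, 32, 4, 0]  score +16 (running 16)
row 1: [64, 0, 2, 32] -> [64, 2, 32, 0]  score +0 (running 16)
row 2: [32, 0, 32, 16] -> [64, 16, 0, 0]  score +64 (running 80)
row 3: [32, 8, 64, 8] -> [32, 8, 64, 8]  score +0 (running 80)
Board after move:
16 32  4  0
64  2 32  0
64 16  0  0
32  8 64  8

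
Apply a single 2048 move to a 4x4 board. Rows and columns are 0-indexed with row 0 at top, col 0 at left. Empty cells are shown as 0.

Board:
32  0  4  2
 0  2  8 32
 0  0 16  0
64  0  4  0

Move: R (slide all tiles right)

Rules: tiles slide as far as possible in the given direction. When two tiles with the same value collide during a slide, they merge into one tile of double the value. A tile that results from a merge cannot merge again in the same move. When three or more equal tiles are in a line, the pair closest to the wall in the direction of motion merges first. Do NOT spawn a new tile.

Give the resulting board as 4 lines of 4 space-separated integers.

Answer:  0 32  4  2
 0  2  8 32
 0  0  0 16
 0  0 64  4

Derivation:
Slide right:
row 0: [32, 0, 4, 2] -> [0, 32, 4, 2]
row 1: [0, 2, 8, 32] -> [0, 2, 8, 32]
row 2: [0, 0, 16, 0] -> [0, 0, 0, 16]
row 3: [64, 0, 4, 0] -> [0, 0, 64, 4]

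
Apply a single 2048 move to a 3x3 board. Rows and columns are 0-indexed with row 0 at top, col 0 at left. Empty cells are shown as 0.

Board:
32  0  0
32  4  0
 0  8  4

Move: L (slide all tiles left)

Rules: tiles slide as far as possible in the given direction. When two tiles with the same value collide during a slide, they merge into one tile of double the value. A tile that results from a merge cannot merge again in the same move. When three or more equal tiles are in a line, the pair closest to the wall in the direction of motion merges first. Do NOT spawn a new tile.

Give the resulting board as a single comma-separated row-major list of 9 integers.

Slide left:
row 0: [32, 0, 0] -> [32, 0, 0]
row 1: [32, 4, 0] -> [32, 4, 0]
row 2: [0, 8, 4] -> [8, 4, 0]

Answer: 32, 0, 0, 32, 4, 0, 8, 4, 0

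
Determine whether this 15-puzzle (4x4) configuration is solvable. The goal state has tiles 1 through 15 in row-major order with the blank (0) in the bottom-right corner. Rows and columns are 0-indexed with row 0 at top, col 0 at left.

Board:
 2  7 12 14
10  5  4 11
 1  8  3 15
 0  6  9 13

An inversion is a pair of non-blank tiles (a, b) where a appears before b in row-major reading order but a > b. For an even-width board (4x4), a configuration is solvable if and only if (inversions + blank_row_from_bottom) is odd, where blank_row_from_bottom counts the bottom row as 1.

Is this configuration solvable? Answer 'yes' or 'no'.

Inversions: 47
Blank is in row 3 (0-indexed from top), which is row 1 counting from the bottom (bottom = 1).
47 + 1 = 48, which is even, so the puzzle is not solvable.

Answer: no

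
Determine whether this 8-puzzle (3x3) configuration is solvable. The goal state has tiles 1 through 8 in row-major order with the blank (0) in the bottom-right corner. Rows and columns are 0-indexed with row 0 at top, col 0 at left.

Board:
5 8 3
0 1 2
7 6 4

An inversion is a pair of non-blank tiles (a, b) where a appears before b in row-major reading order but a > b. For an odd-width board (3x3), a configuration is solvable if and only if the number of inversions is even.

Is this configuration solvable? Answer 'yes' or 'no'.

Inversions (pairs i<j in row-major order where tile[i] > tile[j] > 0): 15
15 is odd, so the puzzle is not solvable.

Answer: no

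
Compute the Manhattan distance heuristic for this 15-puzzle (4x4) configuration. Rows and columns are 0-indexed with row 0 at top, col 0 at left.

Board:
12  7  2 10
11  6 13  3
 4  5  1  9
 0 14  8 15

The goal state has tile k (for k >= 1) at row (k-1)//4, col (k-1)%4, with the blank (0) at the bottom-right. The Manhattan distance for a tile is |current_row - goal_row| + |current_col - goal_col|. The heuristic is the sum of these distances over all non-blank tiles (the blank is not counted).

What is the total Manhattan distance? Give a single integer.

Answer: 39

Derivation:
Tile 12: at (0,0), goal (2,3), distance |0-2|+|0-3| = 5
Tile 7: at (0,1), goal (1,2), distance |0-1|+|1-2| = 2
Tile 2: at (0,2), goal (0,1), distance |0-0|+|2-1| = 1
Tile 10: at (0,3), goal (2,1), distance |0-2|+|3-1| = 4
Tile 11: at (1,0), goal (2,2), distance |1-2|+|0-2| = 3
Tile 6: at (1,1), goal (1,1), distance |1-1|+|1-1| = 0
Tile 13: at (1,2), goal (3,0), distance |1-3|+|2-0| = 4
Tile 3: at (1,3), goal (0,2), distance |1-0|+|3-2| = 2
Tile 4: at (2,0), goal (0,3), distance |2-0|+|0-3| = 5
Tile 5: at (2,1), goal (1,0), distance |2-1|+|1-0| = 2
Tile 1: at (2,2), goal (0,0), distance |2-0|+|2-0| = 4
Tile 9: at (2,3), goal (2,0), distance |2-2|+|3-0| = 3
Tile 14: at (3,1), goal (3,1), distance |3-3|+|1-1| = 0
Tile 8: at (3,2), goal (1,3), distance |3-1|+|2-3| = 3
Tile 15: at (3,3), goal (3,2), distance |3-3|+|3-2| = 1
Sum: 5 + 2 + 1 + 4 + 3 + 0 + 4 + 2 + 5 + 2 + 4 + 3 + 0 + 3 + 1 = 39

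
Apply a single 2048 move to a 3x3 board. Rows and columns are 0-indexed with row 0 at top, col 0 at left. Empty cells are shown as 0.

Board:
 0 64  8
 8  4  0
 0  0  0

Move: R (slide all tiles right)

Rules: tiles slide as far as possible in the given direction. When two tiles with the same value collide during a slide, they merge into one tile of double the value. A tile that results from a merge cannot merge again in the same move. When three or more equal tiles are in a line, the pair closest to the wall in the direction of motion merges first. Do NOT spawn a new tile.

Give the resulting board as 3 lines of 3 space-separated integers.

Slide right:
row 0: [0, 64, 8] -> [0, 64, 8]
row 1: [8, 4, 0] -> [0, 8, 4]
row 2: [0, 0, 0] -> [0, 0, 0]

Answer:  0 64  8
 0  8  4
 0  0  0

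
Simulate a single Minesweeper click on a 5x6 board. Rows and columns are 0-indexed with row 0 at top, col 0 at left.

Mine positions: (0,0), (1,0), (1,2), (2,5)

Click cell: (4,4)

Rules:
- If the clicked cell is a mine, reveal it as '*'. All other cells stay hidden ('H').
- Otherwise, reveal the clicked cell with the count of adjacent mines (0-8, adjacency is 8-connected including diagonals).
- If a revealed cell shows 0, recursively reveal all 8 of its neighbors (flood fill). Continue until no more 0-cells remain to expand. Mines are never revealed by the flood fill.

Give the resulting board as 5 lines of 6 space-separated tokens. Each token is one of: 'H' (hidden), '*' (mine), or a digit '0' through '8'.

H H H H H H
H H H H H H
1 2 1 1 1 H
0 0 0 0 1 1
0 0 0 0 0 0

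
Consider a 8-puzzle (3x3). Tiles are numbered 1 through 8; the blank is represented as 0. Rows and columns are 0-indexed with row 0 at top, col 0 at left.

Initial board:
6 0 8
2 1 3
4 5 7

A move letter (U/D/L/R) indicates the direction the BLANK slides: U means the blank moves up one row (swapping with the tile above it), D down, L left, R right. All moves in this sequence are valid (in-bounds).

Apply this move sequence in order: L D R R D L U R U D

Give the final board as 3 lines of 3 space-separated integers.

After move 1 (L):
0 6 8
2 1 3
4 5 7

After move 2 (D):
2 6 8
0 1 3
4 5 7

After move 3 (R):
2 6 8
1 0 3
4 5 7

After move 4 (R):
2 6 8
1 3 0
4 5 7

After move 5 (D):
2 6 8
1 3 7
4 5 0

After move 6 (L):
2 6 8
1 3 7
4 0 5

After move 7 (U):
2 6 8
1 0 7
4 3 5

After move 8 (R):
2 6 8
1 7 0
4 3 5

After move 9 (U):
2 6 0
1 7 8
4 3 5

After move 10 (D):
2 6 8
1 7 0
4 3 5

Answer: 2 6 8
1 7 0
4 3 5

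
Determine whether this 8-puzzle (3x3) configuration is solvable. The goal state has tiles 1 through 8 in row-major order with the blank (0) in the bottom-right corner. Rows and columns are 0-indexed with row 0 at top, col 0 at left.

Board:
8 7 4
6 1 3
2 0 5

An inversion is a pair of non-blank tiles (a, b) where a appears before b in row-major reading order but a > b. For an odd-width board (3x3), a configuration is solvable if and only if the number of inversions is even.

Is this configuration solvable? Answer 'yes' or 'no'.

Inversions (pairs i<j in row-major order where tile[i] > tile[j] > 0): 21
21 is odd, so the puzzle is not solvable.

Answer: no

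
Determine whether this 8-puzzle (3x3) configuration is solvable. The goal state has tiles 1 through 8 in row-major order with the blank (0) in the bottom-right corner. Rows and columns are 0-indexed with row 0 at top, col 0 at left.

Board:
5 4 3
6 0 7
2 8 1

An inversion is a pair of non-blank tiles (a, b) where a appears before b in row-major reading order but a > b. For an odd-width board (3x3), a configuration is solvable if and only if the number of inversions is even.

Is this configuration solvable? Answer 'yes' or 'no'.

Inversions (pairs i<j in row-major order where tile[i] > tile[j] > 0): 15
15 is odd, so the puzzle is not solvable.

Answer: no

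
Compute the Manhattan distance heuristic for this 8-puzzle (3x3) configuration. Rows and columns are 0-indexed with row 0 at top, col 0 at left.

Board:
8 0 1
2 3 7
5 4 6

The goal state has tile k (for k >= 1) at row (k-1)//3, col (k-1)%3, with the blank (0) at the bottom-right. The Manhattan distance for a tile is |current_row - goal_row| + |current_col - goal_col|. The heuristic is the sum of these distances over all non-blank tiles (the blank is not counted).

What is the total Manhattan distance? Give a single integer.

Tile 8: (0,0)->(2,1) = 3
Tile 1: (0,2)->(0,0) = 2
Tile 2: (1,0)->(0,1) = 2
Tile 3: (1,1)->(0,2) = 2
Tile 7: (1,2)->(2,0) = 3
Tile 5: (2,0)->(1,1) = 2
Tile 4: (2,1)->(1,0) = 2
Tile 6: (2,2)->(1,2) = 1
Sum: 3 + 2 + 2 + 2 + 3 + 2 + 2 + 1 = 17

Answer: 17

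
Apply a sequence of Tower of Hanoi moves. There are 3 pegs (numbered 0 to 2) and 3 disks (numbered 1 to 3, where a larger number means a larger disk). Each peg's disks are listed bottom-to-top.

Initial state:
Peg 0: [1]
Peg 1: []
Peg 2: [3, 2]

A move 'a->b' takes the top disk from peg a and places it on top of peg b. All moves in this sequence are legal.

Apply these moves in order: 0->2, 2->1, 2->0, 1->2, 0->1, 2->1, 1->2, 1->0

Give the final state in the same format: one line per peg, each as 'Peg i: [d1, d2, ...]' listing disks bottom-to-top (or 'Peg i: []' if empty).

Answer: Peg 0: [2]
Peg 1: []
Peg 2: [3, 1]

Derivation:
After move 1 (0->2):
Peg 0: []
Peg 1: []
Peg 2: [3, 2, 1]

After move 2 (2->1):
Peg 0: []
Peg 1: [1]
Peg 2: [3, 2]

After move 3 (2->0):
Peg 0: [2]
Peg 1: [1]
Peg 2: [3]

After move 4 (1->2):
Peg 0: [2]
Peg 1: []
Peg 2: [3, 1]

After move 5 (0->1):
Peg 0: []
Peg 1: [2]
Peg 2: [3, 1]

After move 6 (2->1):
Peg 0: []
Peg 1: [2, 1]
Peg 2: [3]

After move 7 (1->2):
Peg 0: []
Peg 1: [2]
Peg 2: [3, 1]

After move 8 (1->0):
Peg 0: [2]
Peg 1: []
Peg 2: [3, 1]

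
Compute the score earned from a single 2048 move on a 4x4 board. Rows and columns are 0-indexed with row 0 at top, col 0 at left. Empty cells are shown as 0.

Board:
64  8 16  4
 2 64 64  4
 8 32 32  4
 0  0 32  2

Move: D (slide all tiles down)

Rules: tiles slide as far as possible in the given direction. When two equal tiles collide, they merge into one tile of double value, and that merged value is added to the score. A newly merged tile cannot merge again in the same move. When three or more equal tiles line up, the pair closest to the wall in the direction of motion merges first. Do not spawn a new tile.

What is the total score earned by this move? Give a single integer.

Slide down:
col 0: [64, 2, 8, 0] -> [0, 64, 2, 8]  score +0 (running 0)
col 1: [8, 64, 32, 0] -> [0, 8, 64, 32]  score +0 (running 0)
col 2: [16, 64, 32, 32] -> [0, 16, 64, 64]  score +64 (running 64)
col 3: [4, 4, 4, 2] -> [0, 4, 8, 2]  score +8 (running 72)
Board after move:
 0  0  0  0
64  8 16  4
 2 64 64  8
 8 32 64  2

Answer: 72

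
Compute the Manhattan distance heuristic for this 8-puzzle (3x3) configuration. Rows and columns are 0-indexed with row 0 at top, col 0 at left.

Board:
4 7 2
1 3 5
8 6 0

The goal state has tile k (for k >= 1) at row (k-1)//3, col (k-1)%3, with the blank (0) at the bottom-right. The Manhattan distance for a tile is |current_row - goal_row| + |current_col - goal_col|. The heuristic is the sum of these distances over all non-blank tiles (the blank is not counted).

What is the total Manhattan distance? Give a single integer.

Answer: 12

Derivation:
Tile 4: at (0,0), goal (1,0), distance |0-1|+|0-0| = 1
Tile 7: at (0,1), goal (2,0), distance |0-2|+|1-0| = 3
Tile 2: at (0,2), goal (0,1), distance |0-0|+|2-1| = 1
Tile 1: at (1,0), goal (0,0), distance |1-0|+|0-0| = 1
Tile 3: at (1,1), goal (0,2), distance |1-0|+|1-2| = 2
Tile 5: at (1,2), goal (1,1), distance |1-1|+|2-1| = 1
Tile 8: at (2,0), goal (2,1), distance |2-2|+|0-1| = 1
Tile 6: at (2,1), goal (1,2), distance |2-1|+|1-2| = 2
Sum: 1 + 3 + 1 + 1 + 2 + 1 + 1 + 2 = 12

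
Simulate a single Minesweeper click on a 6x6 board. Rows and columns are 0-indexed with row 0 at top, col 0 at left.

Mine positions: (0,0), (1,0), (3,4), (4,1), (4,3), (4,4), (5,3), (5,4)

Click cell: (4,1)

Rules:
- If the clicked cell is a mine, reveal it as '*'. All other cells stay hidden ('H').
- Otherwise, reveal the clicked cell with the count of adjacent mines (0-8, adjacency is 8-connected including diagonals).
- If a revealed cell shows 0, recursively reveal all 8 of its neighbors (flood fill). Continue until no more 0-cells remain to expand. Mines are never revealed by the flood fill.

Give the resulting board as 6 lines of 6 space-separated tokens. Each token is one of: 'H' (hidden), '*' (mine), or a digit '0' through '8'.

H H H H H H
H H H H H H
H H H H H H
H H H H H H
H * H H H H
H H H H H H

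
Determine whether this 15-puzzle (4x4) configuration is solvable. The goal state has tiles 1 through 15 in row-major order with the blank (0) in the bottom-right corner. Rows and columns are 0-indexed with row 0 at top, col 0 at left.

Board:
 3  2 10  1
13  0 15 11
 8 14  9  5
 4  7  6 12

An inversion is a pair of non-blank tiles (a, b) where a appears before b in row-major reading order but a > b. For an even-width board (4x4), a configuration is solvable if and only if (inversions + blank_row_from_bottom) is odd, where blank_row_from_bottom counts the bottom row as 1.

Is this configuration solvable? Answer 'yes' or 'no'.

Inversions: 49
Blank is in row 1 (0-indexed from top), which is row 3 counting from the bottom (bottom = 1).
49 + 3 = 52, which is even, so the puzzle is not solvable.

Answer: no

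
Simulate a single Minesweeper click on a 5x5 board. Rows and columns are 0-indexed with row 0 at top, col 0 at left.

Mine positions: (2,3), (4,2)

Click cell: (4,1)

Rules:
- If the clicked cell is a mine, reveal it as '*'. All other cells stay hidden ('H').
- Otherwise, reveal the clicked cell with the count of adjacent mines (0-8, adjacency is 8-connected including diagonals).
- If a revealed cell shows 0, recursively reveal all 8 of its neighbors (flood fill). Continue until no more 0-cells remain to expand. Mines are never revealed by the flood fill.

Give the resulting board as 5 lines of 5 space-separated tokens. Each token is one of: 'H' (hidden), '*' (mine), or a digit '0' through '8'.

H H H H H
H H H H H
H H H H H
H H H H H
H 1 H H H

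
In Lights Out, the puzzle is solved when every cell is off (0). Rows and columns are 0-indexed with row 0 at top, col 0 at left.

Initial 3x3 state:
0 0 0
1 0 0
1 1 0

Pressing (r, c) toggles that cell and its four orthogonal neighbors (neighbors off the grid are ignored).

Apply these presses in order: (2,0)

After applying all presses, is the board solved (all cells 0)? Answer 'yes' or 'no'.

After press 1 at (2,0):
0 0 0
0 0 0
0 0 0

Lights still on: 0

Answer: yes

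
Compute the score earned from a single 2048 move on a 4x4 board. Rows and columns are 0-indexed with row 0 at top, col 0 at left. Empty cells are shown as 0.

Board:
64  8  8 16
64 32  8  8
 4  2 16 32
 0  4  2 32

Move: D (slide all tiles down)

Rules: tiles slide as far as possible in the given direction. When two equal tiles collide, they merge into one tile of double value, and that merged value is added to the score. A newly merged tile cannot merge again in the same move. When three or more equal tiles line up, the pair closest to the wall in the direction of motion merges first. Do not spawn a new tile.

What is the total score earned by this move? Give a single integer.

Answer: 208

Derivation:
Slide down:
col 0: [64, 64, 4, 0] -> [0, 0, 128, 4]  score +128 (running 128)
col 1: [8, 32, 2, 4] -> [8, 32, 2, 4]  score +0 (running 128)
col 2: [8, 8, 16, 2] -> [0, 16, 16, 2]  score +16 (running 144)
col 3: [16, 8, 32, 32] -> [0, 16, 8, 64]  score +64 (running 208)
Board after move:
  0   8   0   0
  0  32  16  16
128   2  16   8
  4   4   2  64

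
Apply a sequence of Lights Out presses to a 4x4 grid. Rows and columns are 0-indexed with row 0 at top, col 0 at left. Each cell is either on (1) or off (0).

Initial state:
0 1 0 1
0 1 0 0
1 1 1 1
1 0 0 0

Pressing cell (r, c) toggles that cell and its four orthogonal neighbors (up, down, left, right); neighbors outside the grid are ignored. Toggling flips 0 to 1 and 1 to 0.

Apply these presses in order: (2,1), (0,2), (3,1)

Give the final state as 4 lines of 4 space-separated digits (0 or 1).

Answer: 0 0 1 0
0 0 1 0
0 1 0 1
0 0 1 0

Derivation:
After press 1 at (2,1):
0 1 0 1
0 0 0 0
0 0 0 1
1 1 0 0

After press 2 at (0,2):
0 0 1 0
0 0 1 0
0 0 0 1
1 1 0 0

After press 3 at (3,1):
0 0 1 0
0 0 1 0
0 1 0 1
0 0 1 0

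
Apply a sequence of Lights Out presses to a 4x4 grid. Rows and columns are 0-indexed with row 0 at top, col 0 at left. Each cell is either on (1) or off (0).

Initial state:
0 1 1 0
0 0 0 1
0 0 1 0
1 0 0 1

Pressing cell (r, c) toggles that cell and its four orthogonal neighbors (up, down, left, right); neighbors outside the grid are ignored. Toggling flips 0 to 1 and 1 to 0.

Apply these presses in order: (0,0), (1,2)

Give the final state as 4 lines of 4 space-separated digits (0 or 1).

After press 1 at (0,0):
1 0 1 0
1 0 0 1
0 0 1 0
1 0 0 1

After press 2 at (1,2):
1 0 0 0
1 1 1 0
0 0 0 0
1 0 0 1

Answer: 1 0 0 0
1 1 1 0
0 0 0 0
1 0 0 1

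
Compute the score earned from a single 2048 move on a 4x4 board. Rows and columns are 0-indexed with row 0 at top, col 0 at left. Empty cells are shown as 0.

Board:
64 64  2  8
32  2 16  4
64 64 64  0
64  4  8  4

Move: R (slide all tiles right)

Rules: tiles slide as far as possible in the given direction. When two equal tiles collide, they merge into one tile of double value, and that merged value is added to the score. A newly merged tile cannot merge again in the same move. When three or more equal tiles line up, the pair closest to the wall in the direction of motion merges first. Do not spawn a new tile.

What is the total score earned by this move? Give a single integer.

Answer: 256

Derivation:
Slide right:
row 0: [64, 64, 2, 8] -> [0, 128, 2, 8]  score +128 (running 128)
row 1: [32, 2, 16, 4] -> [32, 2, 16, 4]  score +0 (running 128)
row 2: [64, 64, 64, 0] -> [0, 0, 64, 128]  score +128 (running 256)
row 3: [64, 4, 8, 4] -> [64, 4, 8, 4]  score +0 (running 256)
Board after move:
  0 128   2   8
 32   2  16   4
  0   0  64 128
 64   4   8   4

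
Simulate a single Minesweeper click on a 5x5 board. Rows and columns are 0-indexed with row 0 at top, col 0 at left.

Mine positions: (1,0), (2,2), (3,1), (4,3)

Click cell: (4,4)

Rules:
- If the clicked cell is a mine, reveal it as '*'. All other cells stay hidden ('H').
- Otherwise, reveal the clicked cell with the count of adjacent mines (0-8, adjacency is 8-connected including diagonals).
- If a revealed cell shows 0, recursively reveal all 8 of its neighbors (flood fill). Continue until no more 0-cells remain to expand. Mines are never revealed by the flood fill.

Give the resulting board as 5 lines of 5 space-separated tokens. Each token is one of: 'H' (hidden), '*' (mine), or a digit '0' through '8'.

H H H H H
H H H H H
H H H H H
H H H H H
H H H H 1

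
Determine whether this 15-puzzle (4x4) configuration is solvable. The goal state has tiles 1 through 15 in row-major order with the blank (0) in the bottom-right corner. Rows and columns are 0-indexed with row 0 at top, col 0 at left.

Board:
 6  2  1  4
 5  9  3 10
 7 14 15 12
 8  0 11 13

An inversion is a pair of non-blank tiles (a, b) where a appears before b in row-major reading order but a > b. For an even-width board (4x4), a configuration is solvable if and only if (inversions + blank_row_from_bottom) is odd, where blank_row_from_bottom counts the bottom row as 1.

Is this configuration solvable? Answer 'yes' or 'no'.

Inversions: 23
Blank is in row 3 (0-indexed from top), which is row 1 counting from the bottom (bottom = 1).
23 + 1 = 24, which is even, so the puzzle is not solvable.

Answer: no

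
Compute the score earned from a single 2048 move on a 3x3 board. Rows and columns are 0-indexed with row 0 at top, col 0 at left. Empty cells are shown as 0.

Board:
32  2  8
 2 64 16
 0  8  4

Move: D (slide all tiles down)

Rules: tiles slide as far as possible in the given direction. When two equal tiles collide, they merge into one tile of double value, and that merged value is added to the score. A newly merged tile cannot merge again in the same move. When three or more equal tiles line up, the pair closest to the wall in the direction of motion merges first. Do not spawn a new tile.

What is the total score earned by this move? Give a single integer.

Answer: 0

Derivation:
Slide down:
col 0: [32, 2, 0] -> [0, 32, 2]  score +0 (running 0)
col 1: [2, 64, 8] -> [2, 64, 8]  score +0 (running 0)
col 2: [8, 16, 4] -> [8, 16, 4]  score +0 (running 0)
Board after move:
 0  2  8
32 64 16
 2  8  4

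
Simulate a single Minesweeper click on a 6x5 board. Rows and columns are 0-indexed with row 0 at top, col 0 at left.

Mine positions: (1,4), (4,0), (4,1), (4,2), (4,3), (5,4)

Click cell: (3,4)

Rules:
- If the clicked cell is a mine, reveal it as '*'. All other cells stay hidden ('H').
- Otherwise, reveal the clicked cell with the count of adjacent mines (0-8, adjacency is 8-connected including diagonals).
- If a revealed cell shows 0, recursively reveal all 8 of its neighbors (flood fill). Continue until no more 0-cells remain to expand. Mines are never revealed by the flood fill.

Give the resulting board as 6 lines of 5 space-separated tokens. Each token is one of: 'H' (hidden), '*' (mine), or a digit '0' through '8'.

H H H H H
H H H H H
H H H H H
H H H H 1
H H H H H
H H H H H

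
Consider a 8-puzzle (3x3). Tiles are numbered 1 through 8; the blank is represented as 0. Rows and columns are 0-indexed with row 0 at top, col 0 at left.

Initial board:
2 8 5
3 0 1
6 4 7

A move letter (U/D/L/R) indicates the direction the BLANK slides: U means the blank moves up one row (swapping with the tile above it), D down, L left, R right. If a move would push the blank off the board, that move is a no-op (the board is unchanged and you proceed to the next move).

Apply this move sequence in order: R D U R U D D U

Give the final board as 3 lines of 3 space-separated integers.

Answer: 2 8 5
3 1 0
6 4 7

Derivation:
After move 1 (R):
2 8 5
3 1 0
6 4 7

After move 2 (D):
2 8 5
3 1 7
6 4 0

After move 3 (U):
2 8 5
3 1 0
6 4 7

After move 4 (R):
2 8 5
3 1 0
6 4 7

After move 5 (U):
2 8 0
3 1 5
6 4 7

After move 6 (D):
2 8 5
3 1 0
6 4 7

After move 7 (D):
2 8 5
3 1 7
6 4 0

After move 8 (U):
2 8 5
3 1 0
6 4 7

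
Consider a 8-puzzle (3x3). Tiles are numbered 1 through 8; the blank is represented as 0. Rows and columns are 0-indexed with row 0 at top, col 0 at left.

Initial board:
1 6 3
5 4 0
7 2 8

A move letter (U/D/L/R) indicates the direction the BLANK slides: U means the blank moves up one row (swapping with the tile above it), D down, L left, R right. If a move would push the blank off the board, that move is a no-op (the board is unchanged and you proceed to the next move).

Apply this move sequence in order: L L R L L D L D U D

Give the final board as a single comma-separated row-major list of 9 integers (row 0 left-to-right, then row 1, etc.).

Answer: 1, 6, 3, 7, 5, 4, 0, 2, 8

Derivation:
After move 1 (L):
1 6 3
5 0 4
7 2 8

After move 2 (L):
1 6 3
0 5 4
7 2 8

After move 3 (R):
1 6 3
5 0 4
7 2 8

After move 4 (L):
1 6 3
0 5 4
7 2 8

After move 5 (L):
1 6 3
0 5 4
7 2 8

After move 6 (D):
1 6 3
7 5 4
0 2 8

After move 7 (L):
1 6 3
7 5 4
0 2 8

After move 8 (D):
1 6 3
7 5 4
0 2 8

After move 9 (U):
1 6 3
0 5 4
7 2 8

After move 10 (D):
1 6 3
7 5 4
0 2 8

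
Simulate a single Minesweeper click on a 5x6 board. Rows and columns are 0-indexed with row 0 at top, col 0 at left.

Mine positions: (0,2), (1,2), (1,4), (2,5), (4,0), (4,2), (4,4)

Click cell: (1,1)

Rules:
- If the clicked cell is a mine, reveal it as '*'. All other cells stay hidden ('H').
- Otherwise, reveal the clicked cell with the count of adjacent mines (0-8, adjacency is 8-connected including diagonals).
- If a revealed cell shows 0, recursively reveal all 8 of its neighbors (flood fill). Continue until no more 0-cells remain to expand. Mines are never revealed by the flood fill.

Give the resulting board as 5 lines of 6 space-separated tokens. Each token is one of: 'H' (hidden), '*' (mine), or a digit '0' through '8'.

H H H H H H
H 2 H H H H
H H H H H H
H H H H H H
H H H H H H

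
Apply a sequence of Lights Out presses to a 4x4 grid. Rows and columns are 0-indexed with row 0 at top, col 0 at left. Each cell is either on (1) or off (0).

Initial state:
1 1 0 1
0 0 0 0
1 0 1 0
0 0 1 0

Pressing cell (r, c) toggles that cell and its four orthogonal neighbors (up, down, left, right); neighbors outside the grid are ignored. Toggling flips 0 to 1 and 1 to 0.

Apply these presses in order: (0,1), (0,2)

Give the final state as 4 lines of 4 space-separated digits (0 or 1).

After press 1 at (0,1):
0 0 1 1
0 1 0 0
1 0 1 0
0 0 1 0

After press 2 at (0,2):
0 1 0 0
0 1 1 0
1 0 1 0
0 0 1 0

Answer: 0 1 0 0
0 1 1 0
1 0 1 0
0 0 1 0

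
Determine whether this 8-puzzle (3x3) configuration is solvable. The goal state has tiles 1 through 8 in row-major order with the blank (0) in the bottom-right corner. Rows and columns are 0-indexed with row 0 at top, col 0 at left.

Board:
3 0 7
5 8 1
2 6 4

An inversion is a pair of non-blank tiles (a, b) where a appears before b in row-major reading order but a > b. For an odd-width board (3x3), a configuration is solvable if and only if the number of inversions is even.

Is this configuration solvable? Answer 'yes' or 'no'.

Answer: no

Derivation:
Inversions (pairs i<j in row-major order where tile[i] > tile[j] > 0): 15
15 is odd, so the puzzle is not solvable.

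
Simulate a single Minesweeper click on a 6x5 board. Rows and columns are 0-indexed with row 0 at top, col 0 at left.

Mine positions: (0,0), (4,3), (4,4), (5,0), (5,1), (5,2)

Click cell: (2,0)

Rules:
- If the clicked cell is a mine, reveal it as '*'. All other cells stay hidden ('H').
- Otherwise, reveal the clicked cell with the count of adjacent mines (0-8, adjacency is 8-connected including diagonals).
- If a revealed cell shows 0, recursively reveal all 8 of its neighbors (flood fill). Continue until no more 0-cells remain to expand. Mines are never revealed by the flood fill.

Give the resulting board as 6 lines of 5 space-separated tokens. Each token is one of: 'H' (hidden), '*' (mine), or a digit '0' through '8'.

H 1 0 0 0
1 1 0 0 0
0 0 0 0 0
0 0 1 2 2
2 3 3 H H
H H H H H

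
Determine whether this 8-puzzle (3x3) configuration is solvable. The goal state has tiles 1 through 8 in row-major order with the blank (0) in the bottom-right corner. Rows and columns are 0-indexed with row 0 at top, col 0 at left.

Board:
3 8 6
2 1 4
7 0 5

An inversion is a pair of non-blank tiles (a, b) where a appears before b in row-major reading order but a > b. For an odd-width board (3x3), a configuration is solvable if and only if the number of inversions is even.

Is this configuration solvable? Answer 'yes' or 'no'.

Answer: yes

Derivation:
Inversions (pairs i<j in row-major order where tile[i] > tile[j] > 0): 14
14 is even, so the puzzle is solvable.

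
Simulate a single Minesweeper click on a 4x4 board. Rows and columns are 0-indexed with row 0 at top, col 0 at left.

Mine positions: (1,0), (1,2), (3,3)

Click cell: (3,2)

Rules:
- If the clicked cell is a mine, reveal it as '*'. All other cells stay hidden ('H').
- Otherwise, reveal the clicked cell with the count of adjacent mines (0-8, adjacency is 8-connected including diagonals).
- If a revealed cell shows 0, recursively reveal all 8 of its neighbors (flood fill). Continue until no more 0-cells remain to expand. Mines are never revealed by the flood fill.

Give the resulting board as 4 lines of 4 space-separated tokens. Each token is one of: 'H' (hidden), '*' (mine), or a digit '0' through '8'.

H H H H
H H H H
H H H H
H H 1 H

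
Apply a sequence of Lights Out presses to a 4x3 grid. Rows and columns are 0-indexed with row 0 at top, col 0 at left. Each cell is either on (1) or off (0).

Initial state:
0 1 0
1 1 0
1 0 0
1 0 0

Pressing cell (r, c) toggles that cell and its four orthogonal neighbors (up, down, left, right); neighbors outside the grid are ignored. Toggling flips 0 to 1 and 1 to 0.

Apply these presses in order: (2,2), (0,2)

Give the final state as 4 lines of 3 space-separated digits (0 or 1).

After press 1 at (2,2):
0 1 0
1 1 1
1 1 1
1 0 1

After press 2 at (0,2):
0 0 1
1 1 0
1 1 1
1 0 1

Answer: 0 0 1
1 1 0
1 1 1
1 0 1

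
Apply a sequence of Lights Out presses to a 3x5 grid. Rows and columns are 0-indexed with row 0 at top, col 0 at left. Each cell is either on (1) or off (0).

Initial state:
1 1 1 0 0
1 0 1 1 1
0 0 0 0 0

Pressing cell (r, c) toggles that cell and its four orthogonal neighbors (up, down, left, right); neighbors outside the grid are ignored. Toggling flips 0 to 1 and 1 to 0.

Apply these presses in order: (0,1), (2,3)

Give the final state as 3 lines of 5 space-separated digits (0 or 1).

After press 1 at (0,1):
0 0 0 0 0
1 1 1 1 1
0 0 0 0 0

After press 2 at (2,3):
0 0 0 0 0
1 1 1 0 1
0 0 1 1 1

Answer: 0 0 0 0 0
1 1 1 0 1
0 0 1 1 1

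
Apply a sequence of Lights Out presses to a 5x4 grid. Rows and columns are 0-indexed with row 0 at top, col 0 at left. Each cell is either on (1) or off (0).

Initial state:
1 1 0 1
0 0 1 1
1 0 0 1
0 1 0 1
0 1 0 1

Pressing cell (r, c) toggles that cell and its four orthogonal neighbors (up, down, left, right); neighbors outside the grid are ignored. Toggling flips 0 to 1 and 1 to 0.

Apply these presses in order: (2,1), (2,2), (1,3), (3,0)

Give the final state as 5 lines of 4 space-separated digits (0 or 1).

After press 1 at (2,1):
1 1 0 1
0 1 1 1
0 1 1 1
0 0 0 1
0 1 0 1

After press 2 at (2,2):
1 1 0 1
0 1 0 1
0 0 0 0
0 0 1 1
0 1 0 1

After press 3 at (1,3):
1 1 0 0
0 1 1 0
0 0 0 1
0 0 1 1
0 1 0 1

After press 4 at (3,0):
1 1 0 0
0 1 1 0
1 0 0 1
1 1 1 1
1 1 0 1

Answer: 1 1 0 0
0 1 1 0
1 0 0 1
1 1 1 1
1 1 0 1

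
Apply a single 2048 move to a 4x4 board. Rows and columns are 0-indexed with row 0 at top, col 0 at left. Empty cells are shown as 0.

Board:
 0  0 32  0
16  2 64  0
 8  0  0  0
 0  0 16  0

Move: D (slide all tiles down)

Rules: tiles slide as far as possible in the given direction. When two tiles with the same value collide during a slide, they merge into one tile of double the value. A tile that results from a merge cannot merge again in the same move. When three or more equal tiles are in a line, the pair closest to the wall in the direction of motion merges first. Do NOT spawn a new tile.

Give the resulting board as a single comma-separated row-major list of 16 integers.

Answer: 0, 0, 0, 0, 0, 0, 32, 0, 16, 0, 64, 0, 8, 2, 16, 0

Derivation:
Slide down:
col 0: [0, 16, 8, 0] -> [0, 0, 16, 8]
col 1: [0, 2, 0, 0] -> [0, 0, 0, 2]
col 2: [32, 64, 0, 16] -> [0, 32, 64, 16]
col 3: [0, 0, 0, 0] -> [0, 0, 0, 0]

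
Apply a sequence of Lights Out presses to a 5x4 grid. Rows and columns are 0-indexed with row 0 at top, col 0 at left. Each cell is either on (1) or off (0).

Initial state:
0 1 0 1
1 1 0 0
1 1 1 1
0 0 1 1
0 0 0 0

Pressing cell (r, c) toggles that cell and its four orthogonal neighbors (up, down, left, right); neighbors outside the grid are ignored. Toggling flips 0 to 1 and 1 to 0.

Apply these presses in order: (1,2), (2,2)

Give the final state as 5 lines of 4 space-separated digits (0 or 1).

Answer: 0 1 1 1
1 0 0 1
1 0 1 0
0 0 0 1
0 0 0 0

Derivation:
After press 1 at (1,2):
0 1 1 1
1 0 1 1
1 1 0 1
0 0 1 1
0 0 0 0

After press 2 at (2,2):
0 1 1 1
1 0 0 1
1 0 1 0
0 0 0 1
0 0 0 0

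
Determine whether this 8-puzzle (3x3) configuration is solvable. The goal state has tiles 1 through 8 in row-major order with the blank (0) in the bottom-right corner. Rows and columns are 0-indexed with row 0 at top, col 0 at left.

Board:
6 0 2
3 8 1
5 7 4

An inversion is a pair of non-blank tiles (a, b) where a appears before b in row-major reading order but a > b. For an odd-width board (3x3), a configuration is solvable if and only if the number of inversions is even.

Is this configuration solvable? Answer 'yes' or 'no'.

Answer: no

Derivation:
Inversions (pairs i<j in row-major order where tile[i] > tile[j] > 0): 13
13 is odd, so the puzzle is not solvable.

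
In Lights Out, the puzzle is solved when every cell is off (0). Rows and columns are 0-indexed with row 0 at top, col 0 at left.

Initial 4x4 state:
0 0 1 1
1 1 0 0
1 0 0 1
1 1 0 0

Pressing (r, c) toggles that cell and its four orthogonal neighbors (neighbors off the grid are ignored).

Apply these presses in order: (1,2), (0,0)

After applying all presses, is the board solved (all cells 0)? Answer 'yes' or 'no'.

Answer: no

Derivation:
After press 1 at (1,2):
0 0 0 1
1 0 1 1
1 0 1 1
1 1 0 0

After press 2 at (0,0):
1 1 0 1
0 0 1 1
1 0 1 1
1 1 0 0

Lights still on: 10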